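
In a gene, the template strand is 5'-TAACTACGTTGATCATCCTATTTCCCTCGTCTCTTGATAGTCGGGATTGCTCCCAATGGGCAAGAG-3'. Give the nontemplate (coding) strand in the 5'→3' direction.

5'-CTCTTGCCCATTGGGAGCAATCCCGACTATCAAGAGACGAGGGAAATAGGATGATCAACGTAGTTA-3'

The coding strand is complementary and antiparallel to the template: take the complement (A↔T, G↔C) and reverse.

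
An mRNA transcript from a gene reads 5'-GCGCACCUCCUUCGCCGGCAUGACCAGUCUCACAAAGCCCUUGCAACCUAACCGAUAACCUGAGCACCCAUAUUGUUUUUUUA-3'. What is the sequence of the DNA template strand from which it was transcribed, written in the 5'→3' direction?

5'-TAAAAAAACAATATGGGTGCTCAGGTTATCGGTTAGGTTGCAAGGGCTTTGTGAGACTGGTCATGCCGGCGAAGGAGGTGCGC-3'

Replace U with T to get the coding DNA strand: GCGCACCTCCTTCGCCGGCATGACCAGTCTCACAAAGCCCTTGCAACCTAACCGATAACCTGAGCACCCATATTGTTTTTTTA. The template strand is its reverse complement (complement CGCGTGGAGGAAGCGGCCGTACTGGTCAGAGTGTTTCGGGAACGTTGGATTGGCTATTGGACTCGTGGGTATAACAAAAAAAT, then reverse).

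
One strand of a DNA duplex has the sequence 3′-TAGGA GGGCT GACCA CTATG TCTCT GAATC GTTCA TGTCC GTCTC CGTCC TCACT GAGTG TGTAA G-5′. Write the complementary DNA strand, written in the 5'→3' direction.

5'-ATCCTCCCGACTGGTGATACAGAGACTTAGCAAGTACAGGCAGAGGCAGGAGTGACTCACACATTC-3'

The strand is given 3'→5', so its complement runs 5'→3' in the same left-to-right order: pair each base A↔T, G↔C.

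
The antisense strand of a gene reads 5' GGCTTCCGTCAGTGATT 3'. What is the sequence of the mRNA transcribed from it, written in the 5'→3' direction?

5'-AAUCACUGACGGAAGCC-3'

RNA polymerase reads the template 3'→5' and synthesizes mRNA 5'→3' by base-pairing (A→U, T→A, G↔C). The complement of the template is CCGAAGGCAGTCACTAA; antiparallel, so 5'→3' the coding strand is AATCACTGACGGAAGCC. Replace T with U for the mRNA.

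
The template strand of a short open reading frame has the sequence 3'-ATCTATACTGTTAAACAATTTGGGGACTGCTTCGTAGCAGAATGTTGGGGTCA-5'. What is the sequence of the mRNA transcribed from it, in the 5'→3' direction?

Reading the template 3'→5' as shown, RNA polymerase pairs each base (A→U, T→A, G↔C) to build mRNA 5'→3' directly.

5′-UAGAUAUGACAAUUUGUUAAACCCCUGACGAAGCAUCGUCUUACAACCCCAGU-3′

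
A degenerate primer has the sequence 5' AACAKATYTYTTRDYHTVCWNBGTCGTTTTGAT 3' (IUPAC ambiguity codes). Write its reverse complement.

5'-ATCAAAACGACVNWGBADRHYAARARATMTGTT-3'

Standard pairs A↔T, G↔C; ambiguity codes pair R↔Y, K↔M, W↔W, B↔V, D↔H, N↔N. Complement (TTGTMTARARAAYHRDABGWNVCAGCAAAACTA), then reverse for 5'→3'.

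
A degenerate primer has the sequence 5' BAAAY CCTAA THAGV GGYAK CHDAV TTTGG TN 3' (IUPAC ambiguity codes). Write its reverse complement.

5'-NACCAAABTHDGMTRCCBCTDATTAGGRTTTV-3'

Standard pairs A↔T, G↔C; ambiguity codes pair Y↔R, K↔M, B↔V, D↔H, N↔N. Complement (VTTTRGGATTADTCBCCRTMGDHTBAAACCAN), then reverse for 5'→3'.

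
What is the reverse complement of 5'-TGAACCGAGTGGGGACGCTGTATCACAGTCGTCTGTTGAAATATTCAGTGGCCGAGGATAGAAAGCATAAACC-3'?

5'-GGTTTATGCTTTCTATCCTCGGCCACTGAATATTTCAACAGACGACTGTGATACAGCGTCCCCACTCGGTTCA-3'

Reading the sequence 3'→5' and pairing each base (A↔T, G↔C) gives the reverse complement directly.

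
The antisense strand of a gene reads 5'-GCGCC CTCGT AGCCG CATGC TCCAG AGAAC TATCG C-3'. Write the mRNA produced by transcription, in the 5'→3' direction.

RNA polymerase reads the template 3'→5' and synthesizes mRNA 5'→3' by base-pairing (A→U, T→A, G↔C). The complement of the template is CGCGGGAGCATCGGCGTACGAGGTCTCTTGATAGCG; antiparallel, so 5'→3' the coding strand is GCGATAGTTCTCTGGAGCATGCGGCTACGAGGGCGC. Replace T with U for the mRNA.

5'-GCGAUAGUUCUCUGGAGCAUGCGGCUACGAGGGCGC-3'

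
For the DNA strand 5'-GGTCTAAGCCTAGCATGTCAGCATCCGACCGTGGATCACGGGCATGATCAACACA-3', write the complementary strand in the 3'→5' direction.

Base-pairing A↔T, G↔C gives the complement. The complementary strand is antiparallel, so paired with a 5'→3' strand it runs 3'→5'.

3'-CCAGATTCGGATCGTACAGTCGTAGGCTGGCACCTAGTGCCCGTACTAGTTGTGT-5'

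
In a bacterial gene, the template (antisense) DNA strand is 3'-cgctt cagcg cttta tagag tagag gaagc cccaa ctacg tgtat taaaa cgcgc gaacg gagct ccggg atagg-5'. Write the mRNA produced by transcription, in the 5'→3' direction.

5'-GCGAAGUCGCGAAAUAUCUCAUCUCCUUCGGGGUUGAUGCACAUAAUUUUGCGCGCUUGCCUCGAGGCCCUAUCC-3'

Reading the template 3'→5' as shown, RNA polymerase pairs each base (A→U, T→A, G↔C) to build mRNA 5'→3' directly.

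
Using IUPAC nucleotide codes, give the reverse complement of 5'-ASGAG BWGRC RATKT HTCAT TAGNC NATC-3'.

5'-GATNGNCTAATGADAMATYGYCWVCTCST-3'

Standard pairs A↔T, G↔C; ambiguity codes pair R↔Y, K↔M, W↔W, S↔S, B↔V, H↔D, N↔N. Complement (TSCTCVWCYGYTAMADAGTAATCNGNTAG), then reverse for 5'→3'.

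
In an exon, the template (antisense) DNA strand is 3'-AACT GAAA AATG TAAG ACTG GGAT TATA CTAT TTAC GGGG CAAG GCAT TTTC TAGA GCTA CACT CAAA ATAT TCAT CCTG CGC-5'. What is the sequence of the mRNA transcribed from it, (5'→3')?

Reading the template 3'→5' as shown, RNA polymerase pairs each base (A→U, T→A, G↔C) to build mRNA 5'→3' directly.

5'-UUGACUUUUUACAUUCUGACCCUAAUAUGAUAAAUGCCCCGUUCCGUAAAAGAUCUCGAUGUGAGUUUUAUAAGUAGGACGCG-3'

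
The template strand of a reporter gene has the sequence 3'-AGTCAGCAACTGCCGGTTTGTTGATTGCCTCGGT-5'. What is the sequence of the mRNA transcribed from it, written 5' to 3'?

5'-UCAGUCGUUGACGGCCAAACAACUAACGGAGCCA-3'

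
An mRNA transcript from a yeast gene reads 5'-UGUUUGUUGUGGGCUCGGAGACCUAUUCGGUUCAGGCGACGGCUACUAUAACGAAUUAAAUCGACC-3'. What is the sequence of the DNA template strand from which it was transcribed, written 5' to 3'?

5'-GGTCGATTTAATTCGTTATAGTAGCCGTCGCCTGAACCGAATAGGTCTCCGAGCCCACAACAAACA-3'

Replace U with T to get the coding DNA strand: TGTTTGTTGTGGGCTCGGAGACCTATTCGGTTCAGGCGACGGCTACTATAACGAATTAAATCGACC. The template strand is its reverse complement (complement ACAAACAACACCCGAGCCTCTGGATAAGCCAAGTCCGCTGCCGATGATATTGCTTAATTTAGCTGG, then reverse).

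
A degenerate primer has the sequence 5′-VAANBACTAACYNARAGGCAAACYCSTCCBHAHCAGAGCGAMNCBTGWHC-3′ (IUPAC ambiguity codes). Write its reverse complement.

5'-GDWCAVGNKTCGCTCTGDTDVGGASGRGTTTGCCTYTNRGTTAGTVNTTB-3'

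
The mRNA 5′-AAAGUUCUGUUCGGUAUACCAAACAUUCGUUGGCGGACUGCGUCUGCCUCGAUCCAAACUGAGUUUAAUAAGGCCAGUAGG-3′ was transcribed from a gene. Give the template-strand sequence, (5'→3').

Replace U with T to get the coding DNA strand: AAAGTTCTGTTCGGTATACCAAACATTCGTTGGCGGACTGCGTCTGCCTCGATCCAAACTGAGTTTAATAAGGCCAGTAGG. The template strand is its reverse complement (complement TTTCAAGACAAGCCATATGGTTTGTAAGCAACCGCCTGACGCAGACGGAGCTAGGTTTGACTCAAATTATTCCGGTCATCC, then reverse).

5'-CCTACTGGCCTTATTAAACTCAGTTTGGATCGAGGCAGACGCAGTCCGCCAACGAATGTTTGGTATACCGAACAGAACTTT-3'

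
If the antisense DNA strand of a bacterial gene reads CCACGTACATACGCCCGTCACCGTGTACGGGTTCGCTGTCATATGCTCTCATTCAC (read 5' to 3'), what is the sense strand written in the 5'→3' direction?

5'-GTGAATGAGAGCATATGACAGCGAACCCGTACACGGTGACGGGCGTATGTACGTGG-3'

The coding strand is complementary and antiparallel to the template: take the complement (A↔T, G↔C) and reverse.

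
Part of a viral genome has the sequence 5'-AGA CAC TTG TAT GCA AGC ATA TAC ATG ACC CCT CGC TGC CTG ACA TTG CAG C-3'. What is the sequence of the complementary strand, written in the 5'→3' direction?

5'-GCTGCAATGTCAGGCAGCGAGGGGTCATGTATATGCTTGCATACAAGTGTCT-3'

The complement of AGACACTTGTATGCAAGCATATACATGACCCCTCGCTGCCTGACATTGCAGC is TCTGTGAACATACGTTCGTATATGTACTGGGGAGCGACGGACTGTAACGTCG (A↔T, G↔C). DNA strands are antiparallel, so the complementary strand runs 3'→5'; reversing gives the 5'→3' form.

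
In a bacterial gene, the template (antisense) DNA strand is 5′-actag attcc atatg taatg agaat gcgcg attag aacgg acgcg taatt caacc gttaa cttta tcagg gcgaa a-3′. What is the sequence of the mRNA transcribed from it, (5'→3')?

5'-UUUCGCCCUGAUAAAGUUAACGGUUGAAUUACGCGUCCGUUCUAAUCGCGCAUUCUCAUUACAUAUGGAAUCUAGU-3'

The mRNA has the sequence of the coding strand (reverse complement of the template) with T→U. Reverse complement of ACTAGATTCCATATGTAATGAGAATGCGCGATTAGAACGGACGCGTAATTCAACCGTTAACTTTATCAGGGCGAAA is TTTCGCCCTGATAAAGTTAACGGTTGAATTACGCGTCCGTTCTAATCGCGCATTCTCATTACATATGGAATCTAGT; then T→U.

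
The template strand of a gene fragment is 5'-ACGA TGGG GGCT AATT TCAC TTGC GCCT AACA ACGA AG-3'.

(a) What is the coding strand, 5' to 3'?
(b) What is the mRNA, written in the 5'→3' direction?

(a) 5'-CTTCGTTGTTAGGCGCAAGTGAAATTAGCCCCCATCGT-3'
(b) 5'-CUUCGUUGUUAGGCGCAAGUGAAAUUAGCCCCCAUCGU-3'

(a) The coding strand is the reverse complement of the template: complement TGCTACCCCCGATTAAAGTGAACGCGGATTGTTGCTTC, then reverse.
(b) mRNA has the coding-strand sequence with T→U.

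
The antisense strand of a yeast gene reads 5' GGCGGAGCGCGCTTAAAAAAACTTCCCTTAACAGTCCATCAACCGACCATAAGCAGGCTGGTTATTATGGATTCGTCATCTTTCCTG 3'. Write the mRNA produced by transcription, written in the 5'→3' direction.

The mRNA has the sequence of the coding strand (reverse complement of the template) with T→U. Reverse complement of GGCGGAGCGCGCTTAAAAAAACTTCCCTTAACAGTCCATCAACCGACCATAAGCAGGCTGGTTATTATGGATTCGTCATCTTTCCTG is CAGGAAAGATGACGAATCCATAATAACCAGCCTGCTTATGGTCGGTTGATGGACTGTTAAGGGAAGTTTTTTTAAGCGCGCTCCGCC; then T→U.

5'-CAGGAAAGAUGACGAAUCCAUAAUAACCAGCCUGCUUAUGGUCGGUUGAUGGACUGUUAAGGGAAGUUUUUUUAAGCGCGCUCCGCC-3'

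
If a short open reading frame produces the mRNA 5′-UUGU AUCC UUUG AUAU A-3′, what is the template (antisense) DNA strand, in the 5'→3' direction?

5'-TATATCAAAGGATACAA-3'

Replace U with T to get the coding DNA strand: TTGTATCCTTTGATATA. The template strand is its reverse complement (complement AACATAGGAAACTATAT, then reverse).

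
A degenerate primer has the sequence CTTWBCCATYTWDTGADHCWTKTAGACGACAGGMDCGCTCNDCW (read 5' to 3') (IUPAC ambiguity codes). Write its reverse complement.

5′-WGHNGAGCGHKCCTGTCGTCTAMAWGDHTCAHWARATGGVWAAG-3′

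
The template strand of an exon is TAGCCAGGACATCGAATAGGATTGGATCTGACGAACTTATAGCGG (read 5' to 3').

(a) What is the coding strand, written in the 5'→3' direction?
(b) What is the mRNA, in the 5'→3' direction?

(a) 5'-CCGCTATAAGTTCGTCAGATCCAATCCTATTCGATGTCCTGGCTA-3'
(b) 5′-CCGCUAUAAGUUCGUCAGAUCCAAUCCUAUUCGAUGUCCUGGCUA-3′

(a) The coding strand is the reverse complement of the template: complement ATCGGTCCTGTAGCTTATCCTAACCTAGACTGCTTGAATATCGCC, then reverse.
(b) mRNA has the coding-strand sequence with T→U.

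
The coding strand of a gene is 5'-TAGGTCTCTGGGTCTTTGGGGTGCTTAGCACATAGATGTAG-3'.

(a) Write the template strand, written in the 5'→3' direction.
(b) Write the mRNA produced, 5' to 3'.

(a) 5'-CTACATCTATGTGCTAAGCACCCCAAAGACCCAGAGACCTA-3'
(b) 5'-UAGGUCUCUGGGUCUUUGGGGUGCUUAGCACAUAGAUGUAG-3'

(a) The template strand is the reverse complement of the coding strand: complement ATCCAGAGACCCAGAAACCCCACGAATCGTGTATCTACATC, then reverse.
(b) mRNA matches the coding strand with T→U.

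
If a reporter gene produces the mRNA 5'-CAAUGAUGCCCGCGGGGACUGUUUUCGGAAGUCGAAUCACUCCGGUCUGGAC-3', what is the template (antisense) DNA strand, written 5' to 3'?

Replace U with T to get the coding DNA strand: CAATGATGCCCGCGGGGACTGTTTTCGGAAGTCGAATCACTCCGGTCTGGAC. The template strand is its reverse complement (complement GTTACTACGGGCGCCCCTGACAAAAGCCTTCAGCTTAGTGAGGCCAGACCTG, then reverse).

5'-GTCCAGACCGGAGTGATTCGACTTCCGAAAACAGTCCCCGCGGGCATCATTG-3'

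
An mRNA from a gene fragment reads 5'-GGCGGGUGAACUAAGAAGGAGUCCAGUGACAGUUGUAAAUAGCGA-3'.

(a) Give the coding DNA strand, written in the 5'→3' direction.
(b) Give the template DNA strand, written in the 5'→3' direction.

(a) The coding strand matches the mRNA with U→T.
(b) The template strand is the reverse complement of the coding strand.

(a) 5'-GGCGGGTGAACTAAGAAGGAGTCCAGTGACAGTTGTAAATAGCGA-3'
(b) 5′-TCGCTATTTACAACTGTCACTGGACTCCTTCTTAGTTCACCCGCC-3′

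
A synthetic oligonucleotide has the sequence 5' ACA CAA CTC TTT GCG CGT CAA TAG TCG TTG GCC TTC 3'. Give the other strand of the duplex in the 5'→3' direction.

The complement of ACACAACTCTTTGCGCGTCAATAGTCGTTGGCCTTC is TGTGTTGAGAAACGCGCAGTTATCAGCAACCGGAAG (A↔T, G↔C). DNA strands are antiparallel, so the complementary strand runs 3'→5'; reversing gives the 5'→3' form.

5'-GAAGGCCAACGACTATTGACGCGCAAAGAGTTGTGT-3'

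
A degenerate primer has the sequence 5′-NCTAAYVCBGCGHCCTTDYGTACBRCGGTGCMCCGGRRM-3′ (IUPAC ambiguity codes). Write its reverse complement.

Standard pairs A↔T, G↔C; ambiguity codes pair R↔Y, M↔K, B↔V, D↔H, N↔N. Complement (NGATTRBGVCGCDGGAAHRCATGVYGCCACGKGGCCYYK), then reverse for 5'→3'.

5'-KYYCCGGKGCACCGYVGTACRHAAGGDCGCVGBRTTAGN-3'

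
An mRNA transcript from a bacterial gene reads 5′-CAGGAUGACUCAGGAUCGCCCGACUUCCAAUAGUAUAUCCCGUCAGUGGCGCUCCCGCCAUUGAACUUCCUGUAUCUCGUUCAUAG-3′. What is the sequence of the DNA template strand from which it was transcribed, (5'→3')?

5'-CTATGAACGAGATACAGGAAGTTCAATGGCGGGAGCGCCACTGACGGGATATACTATTGGAAGTCGGGCGATCCTGAGTCATCCTG-3'

Replace U with T to get the coding DNA strand: CAGGATGACTCAGGATCGCCCGACTTCCAATAGTATATCCCGTCAGTGGCGCTCCCGCCATTGAACTTCCTGTATCTCGTTCATAG. The template strand is its reverse complement (complement GTCCTACTGAGTCCTAGCGGGCTGAAGGTTATCATATAGGGCAGTCACCGCGAGGGCGGTAACTTGAAGGACATAGAGCAAGTATC, then reverse).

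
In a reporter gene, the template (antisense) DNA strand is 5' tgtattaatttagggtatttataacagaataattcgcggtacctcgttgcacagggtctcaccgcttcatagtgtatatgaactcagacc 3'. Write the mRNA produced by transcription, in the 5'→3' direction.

5'-GGUCUGAGUUCAUAUACACUAUGAAGCGGUGAGACCCUGUGCAACGAGGUACCGCGAAUUAUUCUGUUAUAAAUACCCUAAAUUAAUACA-3'

The mRNA has the sequence of the coding strand (reverse complement of the template) with T→U. Reverse complement of TGTATTAATTTAGGGTATTTATAACAGAATAATTCGCGGTACCTCGTTGCACAGGGTCTCACCGCTTCATAGTGTATATGAACTCAGACC is GGTCTGAGTTCATATACACTATGAAGCGGTGAGACCCTGTGCAACGAGGTACCGCGAATTATTCTGTTATAAATACCCTAAATTAATACA; then T→U.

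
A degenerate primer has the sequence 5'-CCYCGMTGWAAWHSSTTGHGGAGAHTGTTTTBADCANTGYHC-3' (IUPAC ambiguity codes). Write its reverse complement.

5'-GDRCANTGHTVAAAACADTCTCCDCAASSDWTTWCAKCGRGG-3'

Standard pairs A↔T, G↔C; ambiguity codes pair Y↔R, M↔K, W↔W, S↔S, B↔V, D↔H, N↔N. Complement (GGRGCKACWTTWDSSAACDCCTCTDACAAAAVTHGTNACRDG), then reverse for 5'→3'.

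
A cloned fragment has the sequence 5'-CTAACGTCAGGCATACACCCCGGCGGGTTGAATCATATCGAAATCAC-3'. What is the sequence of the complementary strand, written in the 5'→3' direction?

The complement of CTAACGTCAGGCATACACCCCGGCGGGTTGAATCATATCGAAATCAC is GATTGCAGTCCGTATGTGGGGCCGCCCAACTTAGTATAGCTTTAGTG (A↔T, G↔C). DNA strands are antiparallel, so the complementary strand runs 3'→5'; reversing gives the 5'→3' form.

5'-GTGATTTCGATATGATTCAACCCGCCGGGGTGTATGCCTGACGTTAG-3'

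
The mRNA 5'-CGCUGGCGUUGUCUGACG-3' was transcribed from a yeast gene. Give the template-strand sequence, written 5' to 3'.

Replace U with T to get the coding DNA strand: CGCTGGCGTTGTCTGACG. The template strand is its reverse complement (complement GCGACCGCAACAGACTGC, then reverse).

5′-CGTCAGACAACGCCAGCG-3′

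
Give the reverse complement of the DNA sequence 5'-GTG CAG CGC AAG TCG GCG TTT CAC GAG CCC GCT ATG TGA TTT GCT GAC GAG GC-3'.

Reading the sequence 3'→5' and pairing each base (A↔T, G↔C) gives the reverse complement directly.

5'-GCCTCGTCAGCAAATCACATAGCGGGCTCGTGAAACGCCGACTTGCGCTGCAC-3'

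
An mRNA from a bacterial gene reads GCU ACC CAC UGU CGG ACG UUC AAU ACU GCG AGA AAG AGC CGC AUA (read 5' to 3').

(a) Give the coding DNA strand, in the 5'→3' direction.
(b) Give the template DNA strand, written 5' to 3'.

(a) 5'-GCTACCCACTGTCGGACGTTCAATACTGCGAGAAAGAGCCGCATA-3'
(b) 5'-TATGCGGCTCTTTCTCGCAGTATTGAACGTCCGACAGTGGGTAGC-3'

(a) The coding strand matches the mRNA with U→T.
(b) The template strand is the reverse complement of the coding strand.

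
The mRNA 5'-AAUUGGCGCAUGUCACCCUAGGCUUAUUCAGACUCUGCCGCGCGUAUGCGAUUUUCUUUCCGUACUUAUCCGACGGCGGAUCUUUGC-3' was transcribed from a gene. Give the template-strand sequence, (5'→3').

5'-GCAAAGATCCGCCGTCGGATAAGTACGGAAAGAAAATCGCATACGCGCGGCAGAGTCTGAATAAGCCTAGGGTGACATGCGCCAATT-3'

Replace U with T to get the coding DNA strand: AATTGGCGCATGTCACCCTAGGCTTATTCAGACTCTGCCGCGCGTATGCGATTTTCTTTCCGTACTTATCCGACGGCGGATCTTTGC. The template strand is its reverse complement (complement TTAACCGCGTACAGTGGGATCCGAATAAGTCTGAGACGGCGCGCATACGCTAAAAGAAAGGCATGAATAGGCTGCCGCCTAGAAACG, then reverse).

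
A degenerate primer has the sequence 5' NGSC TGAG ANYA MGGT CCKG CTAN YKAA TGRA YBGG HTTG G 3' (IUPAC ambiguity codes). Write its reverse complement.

Standard pairs A↔T, G↔C; ambiguity codes pair R↔Y, M↔K, S↔S, B↔V, H↔D, N↔N. Complement (NCSGACTCTNRTKCCAGGMCGATNRMTTACYTRVCCDAACC), then reverse for 5'→3'.

5'-CCAADCCVRTYCATTMRNTAGCMGGACCKTRNTCTCAGSCN-3'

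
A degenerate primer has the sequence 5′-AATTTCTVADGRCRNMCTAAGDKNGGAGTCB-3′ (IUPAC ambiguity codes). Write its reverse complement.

5'-VGACTCCNMHCTTAGKNYGYCHTBAGAAATT-3'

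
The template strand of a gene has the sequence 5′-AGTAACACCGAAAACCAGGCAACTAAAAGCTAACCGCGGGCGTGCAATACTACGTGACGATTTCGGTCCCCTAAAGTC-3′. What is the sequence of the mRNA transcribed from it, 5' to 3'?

5'-GACUUUAGGGGACCGAAAUCGUCACGUAGUAUUGCACGCCCGCGGUUAGCUUUUAGUUGCCUGGUUUUCGGUGUUACU-3'

The mRNA has the sequence of the coding strand (reverse complement of the template) with T→U. Reverse complement of AGTAACACCGAAAACCAGGCAACTAAAAGCTAACCGCGGGCGTGCAATACTACGTGACGATTTCGGTCCCCTAAAGTC is GACTTTAGGGGACCGAAATCGTCACGTAGTATTGCACGCCCGCGGTTAGCTTTTAGTTGCCTGGTTTTCGGTGTTACT; then T→U.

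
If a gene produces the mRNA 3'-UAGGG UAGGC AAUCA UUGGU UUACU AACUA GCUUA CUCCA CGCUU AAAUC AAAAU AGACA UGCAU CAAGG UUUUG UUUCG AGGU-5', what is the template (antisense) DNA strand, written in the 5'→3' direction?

Written 5'→3' the mRNA is UGGAGCUUUGUUUUGGAACUACGUACAGAUAAAACUAAAUUCGCACCUCAUUCGAUCAAUCAUUUGGUUACUAACGGAUGGGAU, so the coding DNA strand is TGGAGCTTTGTTTTGGAACTACGTACAGATAAAACTAAATTCGCACCTCATTCGATCAATCATTTGGTTACTAACGGATGGGAT. The template is its reverse complement.

5′-ATCCCATCCGTTAGTAACCAAATGATTGATCGAATGAGGTGCGAATTTAGTTTTATCTGTACGTAGTTCCAAAACAAAGCTCCA-3′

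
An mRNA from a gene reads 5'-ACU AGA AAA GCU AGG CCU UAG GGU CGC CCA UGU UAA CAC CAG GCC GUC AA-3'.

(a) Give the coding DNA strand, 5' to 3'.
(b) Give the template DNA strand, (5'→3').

(a) The coding strand matches the mRNA with U→T.
(b) The template strand is the reverse complement of the coding strand.

(a) 5′-ACTAGAAAAGCTAGGCCTTAGGGTCGCCCATGTTAACACCAGGCCGTCAA-3′
(b) 5'-TTGACGGCCTGGTGTTAACATGGGCGACCCTAAGGCCTAGCTTTTCTAGT-3'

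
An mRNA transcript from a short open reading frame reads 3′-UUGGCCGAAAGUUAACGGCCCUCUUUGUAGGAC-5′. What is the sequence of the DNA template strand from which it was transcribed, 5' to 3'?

5'-AACCGGCTTTCAATTGCCGGGAGAAACATCCTG-3'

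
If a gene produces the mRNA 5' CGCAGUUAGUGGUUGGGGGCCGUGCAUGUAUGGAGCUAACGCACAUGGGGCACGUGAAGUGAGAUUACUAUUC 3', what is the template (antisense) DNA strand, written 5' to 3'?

Replace U with T to get the coding DNA strand: CGCAGTTAGTGGTTGGGGGCCGTGCATGTATGGAGCTAACGCACATGGGGCACGTGAAGTGAGATTACTATTC. The template strand is its reverse complement (complement GCGTCAATCACCAACCCCCGGCACGTACATACCTCGATTGCGTGTACCCCGTGCACTTCACTCTAATGATAAG, then reverse).

5'-GAATAGTAATCTCACTTCACGTGCCCCATGTGCGTTAGCTCCATACATGCACGGCCCCCAACCACTAACTGCG-3'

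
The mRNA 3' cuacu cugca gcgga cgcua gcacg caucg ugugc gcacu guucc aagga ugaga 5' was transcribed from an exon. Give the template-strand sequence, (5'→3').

5'-GATGAGACGTCGCCTGCGATCGTGCGTAGCACACGCGTGACAAGGTTCCTACTCT-3'

Written 5'→3' the mRNA is AGAGUAGGAACCUUGUCACGCGUGUGCUACGCACGAUCGCAGGCGACGUCUCAUC, so the coding DNA strand is AGAGTAGGAACCTTGTCACGCGTGTGCTACGCACGATCGCAGGCGACGTCTCATC. The template is its reverse complement.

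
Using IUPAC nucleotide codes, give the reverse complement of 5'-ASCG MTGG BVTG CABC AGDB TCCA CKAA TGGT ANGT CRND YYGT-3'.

Standard pairs A↔T, G↔C; ambiguity codes pair R↔Y, M↔K, S↔S, B↔V, D↔H, N↔N. Complement (TSGCKACCVBACGTVGTCHVAGGTGMTTACCATNCAGYNHRRCA), then reverse for 5'→3'.

5'-ACRRHNYGACNTACCATTMGTGGAVHCTGVTGCABVCCAKCGST-3'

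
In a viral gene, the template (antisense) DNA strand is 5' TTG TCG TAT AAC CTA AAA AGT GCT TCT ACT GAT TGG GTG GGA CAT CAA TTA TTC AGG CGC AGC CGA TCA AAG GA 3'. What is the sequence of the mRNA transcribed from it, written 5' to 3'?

5'-UCCUUUGAUCGGCUGCGCCUGAAUAAUUGAUGUCCCACCCAAUCAGUAGAAGCACUUUUUAGGUUAUACGACAA-3'

The mRNA has the sequence of the coding strand (reverse complement of the template) with T→U. Reverse complement of TTGTCGTATAACCTAAAAAGTGCTTCTACTGATTGGGTGGGACATCAATTATTCAGGCGCAGCCGATCAAAGGA is TCCTTTGATCGGCTGCGCCTGAATAATTGATGTCCCACCCAATCAGTAGAAGCACTTTTTAGGTTATACGACAA; then T→U.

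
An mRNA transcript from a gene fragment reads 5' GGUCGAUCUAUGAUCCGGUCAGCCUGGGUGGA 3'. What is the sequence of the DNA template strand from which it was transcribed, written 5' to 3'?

Replace U with T to get the coding DNA strand: GGTCGATCTATGATCCGGTCAGCCTGGGTGGA. The template strand is its reverse complement (complement CCAGCTAGATACTAGGCCAGTCGGACCCACCT, then reverse).

5'-TCCACCCAGGCTGACCGGATCATAGATCGACC-3'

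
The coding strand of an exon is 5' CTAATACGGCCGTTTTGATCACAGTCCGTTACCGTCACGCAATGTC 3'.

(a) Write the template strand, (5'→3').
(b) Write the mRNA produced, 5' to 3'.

(a) 5'-GACATTGCGTGACGGTAACGGACTGTGATCAAAACGGCCGTATTAG-3'
(b) 5'-CUAAUACGGCCGUUUUGAUCACAGUCCGUUACCGUCACGCAAUGUC-3'

(a) The template strand is the reverse complement of the coding strand: complement GATTATGCCGGCAAAACTAGTGTCAGGCAATGGCAGTGCGTTACAG, then reverse.
(b) mRNA matches the coding strand with T→U.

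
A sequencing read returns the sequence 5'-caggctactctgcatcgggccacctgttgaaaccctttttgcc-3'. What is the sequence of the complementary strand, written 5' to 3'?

5'-GGCAAAAAGGGTTTCAACAGGTGGCCCGATGCAGAGTAGCCTG-3'

Pairing A↔T and G↔C gives GTCCGATGAGACGTAGCCCGGTGGACAACTTTGGGAAAAACGG, running 3'→5'. Reverse for the 5'→3' convention.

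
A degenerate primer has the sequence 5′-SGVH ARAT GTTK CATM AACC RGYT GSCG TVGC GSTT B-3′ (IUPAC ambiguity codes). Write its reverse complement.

5'-VAASCGCBACGSCARCYGGTTKATGMAACATYTDBCS-3'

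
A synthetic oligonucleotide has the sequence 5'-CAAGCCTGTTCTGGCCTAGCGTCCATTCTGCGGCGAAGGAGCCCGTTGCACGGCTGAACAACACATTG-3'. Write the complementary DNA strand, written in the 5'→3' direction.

The complement of CAAGCCTGTTCTGGCCTAGCGTCCATTCTGCGGCGAAGGAGCCCGTTGCACGGCTGAACAACACATTG is GTTCGGACAAGACCGGATCGCAGGTAAGACGCCGCTTCCTCGGGCAACGTGCCGACTTGTTGTGTAAC (A↔T, G↔C). DNA strands are antiparallel, so the complementary strand runs 3'→5'; reversing gives the 5'→3' form.

5′-CAATGTGTTGTTCAGCCGTGCAACGGGCTCCTTCGCCGCAGAATGGACGCTAGGCCAGAACAGGCTTG-3′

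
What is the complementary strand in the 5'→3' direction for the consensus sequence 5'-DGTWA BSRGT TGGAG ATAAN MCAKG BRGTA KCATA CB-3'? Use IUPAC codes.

5'-VGTATGMTACYVCMTGKNTTATCTCCAACYSVTWACH-3'

Standard pairs A↔T, G↔C; ambiguity codes pair R↔Y, M↔K, W↔W, S↔S, B↔V, D↔H, N↔N. Complement (HCAWTVSYCAACCTCTATTNKGTMCVYCATMGTATGV), then reverse for 5'→3'.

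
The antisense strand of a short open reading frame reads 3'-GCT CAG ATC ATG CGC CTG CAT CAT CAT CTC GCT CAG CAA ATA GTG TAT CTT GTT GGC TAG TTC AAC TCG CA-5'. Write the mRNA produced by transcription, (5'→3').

5'-CGAGUCUAGUACGCGGACGUAGUAGUAGAGCGAGUCGUUUAUCACAUAGAACAACCGAUCAAGUUGAGCGU-3'

Reading the template 3'→5' as shown, RNA polymerase pairs each base (A→U, T→A, G↔C) to build mRNA 5'→3' directly.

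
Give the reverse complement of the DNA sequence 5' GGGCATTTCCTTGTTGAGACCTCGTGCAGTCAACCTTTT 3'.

5′-AAAAGGTTGACTGCACGAGGTCTCAACAAGGAAATGCCC-3′

Complement each base (A↔T, G↔C): CCCGTAAAGGAACAACTCTGGAGCACGTCAGTTGGAAAA. Then reverse.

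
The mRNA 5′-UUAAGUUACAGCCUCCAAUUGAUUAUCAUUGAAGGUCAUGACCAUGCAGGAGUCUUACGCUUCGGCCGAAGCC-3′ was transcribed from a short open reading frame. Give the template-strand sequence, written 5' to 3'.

Replace U with T to get the coding DNA strand: TTAAGTTACAGCCTCCAATTGATTATCATTGAAGGTCATGACCATGCAGGAGTCTTACGCTTCGGCCGAAGCC. The template strand is its reverse complement (complement AATTCAATGTCGGAGGTTAACTAATAGTAACTTCCAGTACTGGTACGTCCTCAGAATGCGAAGCCGGCTTCGG, then reverse).

5'-GGCTTCGGCCGAAGCGTAAGACTCCTGCATGGTCATGACCTTCAATGATAATCAATTGGAGGCTGTAACTTAA-3'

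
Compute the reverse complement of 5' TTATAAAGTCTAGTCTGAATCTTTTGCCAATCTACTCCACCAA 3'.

5'-TTGGTGGAGTAGATTGGCAAAAGATTCAGACTAGACTTTATAA-3'

Complement each base (A↔T, G↔C): AATATTTCAGATCAGACTTAGAAAACGGTTAGATGAGGTGGTT. Then reverse.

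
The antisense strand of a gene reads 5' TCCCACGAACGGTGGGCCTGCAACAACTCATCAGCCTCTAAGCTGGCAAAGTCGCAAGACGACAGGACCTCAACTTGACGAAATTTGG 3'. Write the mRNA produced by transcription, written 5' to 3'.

RNA polymerase reads the template 3'→5' and synthesizes mRNA 5'→3' by base-pairing (A→U, T→A, G↔C). The complement of the template is AGGGTGCTTGCCACCCGGACGTTGTTGAGTAGTCGGAGATTCGACCGTTTCAGCGTTCTGCTGTCCTGGAGTTGAACTGCTTTAAACC; antiparallel, so 5'→3' the coding strand is CCAAATTTCGTCAAGTTGAGGTCCTGTCGTCTTGCGACTTTGCCAGCTTAGAGGCTGATGAGTTGTTGCAGGCCCACCGTTCGTGGGA. Replace T with U for the mRNA.

5'-CCAAAUUUCGUCAAGUUGAGGUCCUGUCGUCUUGCGACUUUGCCAGCUUAGAGGCUGAUGAGUUGUUGCAGGCCCACCGUUCGUGGGA-3'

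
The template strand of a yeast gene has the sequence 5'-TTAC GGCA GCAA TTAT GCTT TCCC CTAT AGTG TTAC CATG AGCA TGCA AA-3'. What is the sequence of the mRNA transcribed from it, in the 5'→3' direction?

The mRNA has the sequence of the coding strand (reverse complement of the template) with T→U. Reverse complement of TTACGGCAGCAATTATGCTTTCCCCTATAGTGTTACCATGAGCATGCAAA is TTTGCATGCTCATGGTAACACTATAGGGGAAAGCATAATTGCTGCCGTAA; then T→U.

5'-UUUGCAUGCUCAUGGUAACACUAUAGGGGAAAGCAUAAUUGCUGCCGUAA-3'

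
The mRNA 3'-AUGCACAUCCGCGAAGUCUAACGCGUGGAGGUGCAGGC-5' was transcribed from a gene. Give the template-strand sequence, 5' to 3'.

5'-TACGTGTAGGCGCTTCAGATTGCGCACCTCCACGTCCG-3'

Written 5'→3' the mRNA is CGGACGUGGAGGUGCGCAAUCUGAAGCGCCUACACGUA, so the coding DNA strand is CGGACGTGGAGGTGCGCAATCTGAAGCGCCTACACGTA. The template is its reverse complement.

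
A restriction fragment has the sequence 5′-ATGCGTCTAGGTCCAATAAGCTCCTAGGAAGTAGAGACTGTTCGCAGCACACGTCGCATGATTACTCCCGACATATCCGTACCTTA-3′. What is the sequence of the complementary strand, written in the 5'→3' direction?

The complement of ATGCGTCTAGGTCCAATAAGCTCCTAGGAAGTAGAGACTGTTCGCAGCACACGTCGCATGATTACTCCCGACATATCCGTACCTTA is TACGCAGATCCAGGTTATTCGAGGATCCTTCATCTCTGACAAGCGTCGTGTGCAGCGTACTAATGAGGGCTGTATAGGCATGGAAT (A↔T, G↔C). DNA strands are antiparallel, so the complementary strand runs 3'→5'; reversing gives the 5'→3' form.

5'-TAAGGTACGGATATGTCGGGAGTAATCATGCGACGTGTGCTGCGAACAGTCTCTACTTCCTAGGAGCTTATTGGACCTAGACGCAT-3'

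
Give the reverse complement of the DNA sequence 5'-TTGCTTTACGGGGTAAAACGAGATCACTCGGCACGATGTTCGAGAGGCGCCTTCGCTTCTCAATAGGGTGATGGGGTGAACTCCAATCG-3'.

5′-CGATTGGAGTTCACCCCATCACCCTATTGAGAAGCGAAGGCGCCTCTCGAACATCGTGCCGAGTGATCTCGTTTTACCCCGTAAAGCAA-3′

Complement each base (A↔T, G↔C): AACGAAATGCCCCATTTTGCTCTAGTGAGCCGTGCTACAAGCTCTCCGCGGAAGCGAAGAGTTATCCCACTACCCCACTTGAGGTTAGC. Then reverse.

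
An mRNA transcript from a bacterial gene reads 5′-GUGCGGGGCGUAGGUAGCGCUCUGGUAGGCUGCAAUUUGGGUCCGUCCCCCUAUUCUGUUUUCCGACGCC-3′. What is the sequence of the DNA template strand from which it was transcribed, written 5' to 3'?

5'-GGCGTCGGAAAACAGAATAGGGGGACGGACCCAAATTGCAGCCTACCAGAGCGCTACCTACGCCCCGCAC-3'

Replace U with T to get the coding DNA strand: GTGCGGGGCGTAGGTAGCGCTCTGGTAGGCTGCAATTTGGGTCCGTCCCCCTATTCTGTTTTCCGACGCC. The template strand is its reverse complement (complement CACGCCCCGCATCCATCGCGAGACCATCCGACGTTAAACCCAGGCAGGGGGATAAGACAAAAGGCTGCGG, then reverse).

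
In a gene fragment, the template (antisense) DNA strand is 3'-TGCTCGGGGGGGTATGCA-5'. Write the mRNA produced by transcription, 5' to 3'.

5'-ACGAGCCCCCCCAUACGU-3'

Reading the template 3'→5' as shown, RNA polymerase pairs each base (A→U, T→A, G↔C) to build mRNA 5'→3' directly.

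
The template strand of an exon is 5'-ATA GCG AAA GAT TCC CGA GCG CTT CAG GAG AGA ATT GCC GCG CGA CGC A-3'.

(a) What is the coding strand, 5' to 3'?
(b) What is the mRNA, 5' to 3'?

(a) 5'-TGCGTCGCGCGGCAATTCTCTCCTGAAGCGCTCGGGAATCTTTCGCTAT-3'
(b) 5'-UGCGUCGCGCGGCAAUUCUCUCCUGAAGCGCUCGGGAAUCUUUCGCUAU-3'

(a) The coding strand is the reverse complement of the template: complement TATCGCTTTCTAAGGGCTCGCGAAGTCCTCTCTTAACGGCGCGCTGCGT, then reverse.
(b) mRNA has the coding-strand sequence with T→U.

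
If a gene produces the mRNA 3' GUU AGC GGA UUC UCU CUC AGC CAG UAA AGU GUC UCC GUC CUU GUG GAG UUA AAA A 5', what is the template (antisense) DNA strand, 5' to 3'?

5'-CAATCGCCTAAGAGAGAGTCGGTCATTTCACAGAGGCAGGAACACCTCAATTTTT-3'

Written 5'→3' the mRNA is AAAAAUUGAGGUGUUCCUGCCUCUGUGAAAUGACCGACUCUCUCUUAGGCGAUUG, so the coding DNA strand is AAAAATTGAGGTGTTCCTGCCTCTGTGAAATGACCGACTCTCTCTTAGGCGATTG. The template is its reverse complement.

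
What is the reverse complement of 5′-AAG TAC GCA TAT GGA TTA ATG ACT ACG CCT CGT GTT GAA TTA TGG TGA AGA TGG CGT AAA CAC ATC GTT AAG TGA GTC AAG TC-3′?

Reading the sequence 3'→5' and pairing each base (A↔T, G↔C) gives the reverse complement directly.

5'-GACTTGACTCACTTAACGATGTGTTTACGCCATCTTCACCATAATTCAACACGAGGCGTAGTCATTAATCCATATGCGTACTT-3'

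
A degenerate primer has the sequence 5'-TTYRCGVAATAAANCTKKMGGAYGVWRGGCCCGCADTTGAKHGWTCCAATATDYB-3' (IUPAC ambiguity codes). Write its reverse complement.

Standard pairs A↔T, G↔C; ambiguity codes pair R↔Y, M↔K, W↔W, B↔V, D↔H, N↔N. Complement (AARYGCBTTATTTNGAMMKCCTRCBWYCCGGGCGTHAACTMDCWAGGTTATAHRV), then reverse for 5'→3'.

5'-VRHATATTGGAWCDMTCAAHTGCGGGCCYWBCRTCCKMMAGNTTTATTBCGYRAA-3'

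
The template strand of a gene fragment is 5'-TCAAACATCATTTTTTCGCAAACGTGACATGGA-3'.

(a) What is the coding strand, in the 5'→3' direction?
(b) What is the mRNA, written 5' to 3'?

(a) 5'-TCCATGTCACGTTTGCGAAAAAATGATGTTTGA-3'
(b) 5'-UCCAUGUCACGUUUGCGAAAAAAUGAUGUUUGA-3'

(a) The coding strand is the reverse complement of the template: complement AGTTTGTAGTAAAAAAGCGTTTGCACTGTACCT, then reverse.
(b) mRNA has the coding-strand sequence with T→U.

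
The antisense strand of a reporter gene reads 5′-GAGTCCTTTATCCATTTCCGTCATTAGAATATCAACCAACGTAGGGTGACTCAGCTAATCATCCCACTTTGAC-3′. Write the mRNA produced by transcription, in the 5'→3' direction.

5'-GUCAAAGUGGGAUGAUUAGCUGAGUCACCCUACGUUGGUUGAUAUUCUAAUGACGGAAAUGGAUAAAGGACUC-3'

RNA polymerase reads the template 3'→5' and synthesizes mRNA 5'→3' by base-pairing (A→U, T→A, G↔C). The complement of the template is CTCAGGAAATAGGTAAAGGCAGTAATCTTATAGTTGGTTGCATCCCACTGAGTCGATTAGTAGGGTGAAACTG; antiparallel, so 5'→3' the coding strand is GTCAAAGTGGGATGATTAGCTGAGTCACCCTACGTTGGTTGATATTCTAATGACGGAAATGGATAAAGGACTC. Replace T with U for the mRNA.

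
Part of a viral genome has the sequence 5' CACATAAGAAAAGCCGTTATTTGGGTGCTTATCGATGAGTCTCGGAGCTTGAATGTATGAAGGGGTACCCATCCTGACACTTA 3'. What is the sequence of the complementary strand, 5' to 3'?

5'-TAAGTGTCAGGATGGGTACCCCTTCATACATTCAAGCTCCGAGACTCATCGATAAGCACCCAAATAACGGCTTTTCTTATGTG-3'

The complement of CACATAAGAAAAGCCGTTATTTGGGTGCTTATCGATGAGTCTCGGAGCTTGAATGTATGAAGGGGTACCCATCCTGACACTTA is GTGTATTCTTTTCGGCAATAAACCCACGAATAGCTACTCAGAGCCTCGAACTTACATACTTCCCCATGGGTAGGACTGTGAAT (A↔T, G↔C). DNA strands are antiparallel, so the complementary strand runs 3'→5'; reversing gives the 5'→3' form.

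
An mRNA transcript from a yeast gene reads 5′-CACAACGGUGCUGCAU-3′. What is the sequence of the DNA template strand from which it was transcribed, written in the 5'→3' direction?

5′-ATGCAGCACCGTTGTG-3′

Replace U with T to get the coding DNA strand: CACAACGGTGCTGCAT. The template strand is its reverse complement (complement GTGTTGCCACGACGTA, then reverse).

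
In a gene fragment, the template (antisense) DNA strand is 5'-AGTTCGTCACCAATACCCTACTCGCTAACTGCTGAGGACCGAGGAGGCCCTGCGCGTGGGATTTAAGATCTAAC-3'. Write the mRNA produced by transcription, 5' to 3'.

5′-GUUAGAUCUUAAAUCCCACGCGCAGGGCCUCCUCGGUCCUCAGCAGUUAGCGAGUAGGGUAUUGGUGACGAACU-3′

RNA polymerase reads the template 3'→5' and synthesizes mRNA 5'→3' by base-pairing (A→U, T→A, G↔C). The complement of the template is TCAAGCAGTGGTTATGGGATGAGCGATTGACGACTCCTGGCTCCTCCGGGACGCGCACCCTAAATTCTAGATTG; antiparallel, so 5'→3' the coding strand is GTTAGATCTTAAATCCCACGCGCAGGGCCTCCTCGGTCCTCAGCAGTTAGCGAGTAGGGTATTGGTGACGAACT. Replace T with U for the mRNA.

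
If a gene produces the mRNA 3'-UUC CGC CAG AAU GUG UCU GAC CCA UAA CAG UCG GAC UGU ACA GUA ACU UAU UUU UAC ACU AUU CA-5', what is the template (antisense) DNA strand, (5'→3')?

5′-AAGGCGGTCTTACACAGACTGGGTATTGTCAGCCTGACATGTCATTGAATAAAAATGTGATAAGT-3′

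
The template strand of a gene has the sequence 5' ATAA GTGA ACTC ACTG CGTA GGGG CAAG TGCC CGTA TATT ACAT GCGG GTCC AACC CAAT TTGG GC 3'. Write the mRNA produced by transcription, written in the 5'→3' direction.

RNA polymerase reads the template 3'→5' and synthesizes mRNA 5'→3' by base-pairing (A→U, T→A, G↔C). The complement of the template is TATTCACTTGAGTGACGCATCCCCGTTCACGGGCATATAATGTACGCCCAGGTTGGGTTAAACCCG; antiparallel, so 5'→3' the coding strand is GCCCAAATTGGGTTGGACCCGCATGTAATATACGGGCACTTGCCCCTACGCAGTGAGTTCACTTAT. Replace T with U for the mRNA.

5'-GCCCAAAUUGGGUUGGACCCGCAUGUAAUAUACGGGCACUUGCCCCUACGCAGUGAGUUCACUUAU-3'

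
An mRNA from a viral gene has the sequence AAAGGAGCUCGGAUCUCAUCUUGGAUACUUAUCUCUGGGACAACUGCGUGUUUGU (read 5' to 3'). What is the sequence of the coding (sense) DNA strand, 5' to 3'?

5'-AAAGGAGCTCGGATCTCATCTTGGATACTTATCTCTGGGACAACTGCGTGTTTGT-3'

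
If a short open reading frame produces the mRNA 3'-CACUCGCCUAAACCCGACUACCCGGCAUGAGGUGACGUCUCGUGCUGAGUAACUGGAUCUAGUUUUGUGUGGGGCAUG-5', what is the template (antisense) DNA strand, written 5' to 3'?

5'-GTGAGCGGATTTGGGCTGATGGGCCGTACTCCACTGCAGAGCACGACTCATTGACCTAGATCAAAACACACCCCGTAC-3'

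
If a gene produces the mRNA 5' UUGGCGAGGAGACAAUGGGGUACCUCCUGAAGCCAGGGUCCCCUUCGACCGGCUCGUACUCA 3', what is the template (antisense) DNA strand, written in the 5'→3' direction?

5'-TGAGTACGAGCCGGTCGAAGGGGACCCTGGCTTCAGGAGGTACCCCATTGTCTCCTCGCCAA-3'

Replace U with T to get the coding DNA strand: TTGGCGAGGAGACAATGGGGTACCTCCTGAAGCCAGGGTCCCCTTCGACCGGCTCGTACTCA. The template strand is its reverse complement (complement AACCGCTCCTCTGTTACCCCATGGAGGACTTCGGTCCCAGGGGAAGCTGGCCGAGCATGAGT, then reverse).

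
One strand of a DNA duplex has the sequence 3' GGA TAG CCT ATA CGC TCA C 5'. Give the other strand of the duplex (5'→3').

5'-CCTATCGGATATGCGAGTG-3'

The strand is given 3'→5', so its complement runs 5'→3' in the same left-to-right order: pair each base A↔T, G↔C.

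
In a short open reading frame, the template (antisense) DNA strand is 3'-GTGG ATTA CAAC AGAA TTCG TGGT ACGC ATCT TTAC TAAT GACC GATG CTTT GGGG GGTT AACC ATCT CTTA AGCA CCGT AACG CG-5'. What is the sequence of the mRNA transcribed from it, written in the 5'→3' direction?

5'-CACCUAAUGUUGUCUUAAGCACCAUGCGUAGAAAUGAUUACUGGCUACGAAACCCCCCAAUUGGUAGAGAAUUCGUGGCAUUGCGC-3'

Reading the template 3'→5' as shown, RNA polymerase pairs each base (A→U, T→A, G↔C) to build mRNA 5'→3' directly.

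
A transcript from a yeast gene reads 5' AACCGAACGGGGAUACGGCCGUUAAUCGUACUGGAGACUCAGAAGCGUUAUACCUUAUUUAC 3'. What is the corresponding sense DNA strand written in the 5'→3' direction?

The coding DNA strand has the same 5'→3' sequence as the mRNA with U replaced by T.

5'-AACCGAACGGGGATACGGCCGTTAATCGTACTGGAGACTCAGAAGCGTTATACCTTATTTAC-3'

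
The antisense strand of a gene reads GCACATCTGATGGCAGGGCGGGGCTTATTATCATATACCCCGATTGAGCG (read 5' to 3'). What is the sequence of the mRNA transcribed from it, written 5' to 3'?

5'-CGCUCAAUCGGGGUAUAUGAUAAUAAGCCCCGCCCUGCCAUCAGAUGUGC-3'

RNA polymerase reads the template 3'→5' and synthesizes mRNA 5'→3' by base-pairing (A→U, T→A, G↔C). The complement of the template is CGTGTAGACTACCGTCCCGCCCCGAATAATAGTATATGGGGCTAACTCGC; antiparallel, so 5'→3' the coding strand is CGCTCAATCGGGGTATATGATAATAAGCCCCGCCCTGCCATCAGATGTGC. Replace T with U for the mRNA.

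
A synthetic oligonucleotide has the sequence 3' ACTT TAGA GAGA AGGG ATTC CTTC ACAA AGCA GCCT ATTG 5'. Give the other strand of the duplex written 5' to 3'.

5'-TGAAATCTCTCTTCCCTAAGGAAGTGTTTCGTCGGATAAC-3'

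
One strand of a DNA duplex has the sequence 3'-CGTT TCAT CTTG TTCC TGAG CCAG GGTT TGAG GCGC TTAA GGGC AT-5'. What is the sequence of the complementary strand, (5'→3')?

5'-GCAAAGTAGAACAAGGACTCGGTCCCAAACTCCGCGAATTCCCGTA-3'

The strand is given 3'→5', so its complement runs 5'→3' in the same left-to-right order: pair each base A↔T, G↔C.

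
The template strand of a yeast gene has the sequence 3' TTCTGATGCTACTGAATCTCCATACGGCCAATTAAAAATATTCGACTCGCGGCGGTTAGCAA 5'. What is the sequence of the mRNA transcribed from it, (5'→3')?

5'-AAGACUACGAUGACUUAGAGGUAUGCCGGUUAAUUUUUAUAAGCUGAGCGCCGCCAAUCGUU-3'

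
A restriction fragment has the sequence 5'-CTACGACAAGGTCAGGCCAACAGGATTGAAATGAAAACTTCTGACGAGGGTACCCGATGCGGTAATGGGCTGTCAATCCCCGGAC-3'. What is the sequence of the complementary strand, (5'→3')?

Pairing A↔T and G↔C gives GATGCTGTTCCAGTCCGGTTGTCCTAACTTTACTTTTGAAGACTGCTCCCATGGGCTACGCCATTACCCGACAGTTAGGGGCCTG, running 3'→5'. Reverse for the 5'→3' convention.

5'-GTCCGGGGATTGACAGCCCATTACCGCATCGGGTACCCTCGTCAGAAGTTTTCATTTCAATCCTGTTGGCCTGACCTTGTCGTAG-3'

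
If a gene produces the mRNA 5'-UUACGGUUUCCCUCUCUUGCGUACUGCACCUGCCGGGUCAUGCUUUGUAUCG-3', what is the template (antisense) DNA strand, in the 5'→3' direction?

5'-CGATACAAAGCATGACCCGGCAGGTGCAGTACGCAAGAGAGGGAAACCGTAA-3'

Replace U with T to get the coding DNA strand: TTACGGTTTCCCTCTCTTGCGTACTGCACCTGCCGGGTCATGCTTTGTATCG. The template strand is its reverse complement (complement AATGCCAAAGGGAGAGAACGCATGACGTGGACGGCCCAGTACGAAACATAGC, then reverse).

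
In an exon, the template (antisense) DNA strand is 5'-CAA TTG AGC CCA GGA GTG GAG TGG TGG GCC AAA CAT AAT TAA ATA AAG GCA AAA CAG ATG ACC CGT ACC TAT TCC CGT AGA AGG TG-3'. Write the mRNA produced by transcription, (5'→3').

5'-CACCUUCUACGGGAAUAGGUACGGGUCAUCUGUUUUGCCUUUAUUUAAUUAUGUUUGGCCCACCACUCCACUCCUGGGCUCAAUUG-3'

RNA polymerase reads the template 3'→5' and synthesizes mRNA 5'→3' by base-pairing (A→U, T→A, G↔C). The complement of the template is GTTAACTCGGGTCCTCACCTCACCACCCGGTTTGTATTAATTTATTTCCGTTTTGTCTACTGGGCATGGATAAGGGCATCTTCCAC; antiparallel, so 5'→3' the coding strand is CACCTTCTACGGGAATAGGTACGGGTCATCTGTTTTGCCTTTATTTAATTATGTTTGGCCCACCACTCCACTCCTGGGCTCAATTG. Replace T with U for the mRNA.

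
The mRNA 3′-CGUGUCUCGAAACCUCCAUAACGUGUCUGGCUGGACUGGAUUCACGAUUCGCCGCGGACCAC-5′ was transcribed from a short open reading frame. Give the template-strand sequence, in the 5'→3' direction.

5′-GCACAGAGCTTTGGAGGTATTGCACAGACCGACCTGACCTAAGTGCTAAGCGGCGCCTGGTG-3′

Written 5'→3' the mRNA is CACCAGGCGCCGCUUAGCACUUAGGUCAGGUCGGUCUGUGCAAUACCUCCAAAGCUCUGUGC, so the coding DNA strand is CACCAGGCGCCGCTTAGCACTTAGGTCAGGTCGGTCTGTGCAATACCTCCAAAGCTCTGTGC. The template is its reverse complement.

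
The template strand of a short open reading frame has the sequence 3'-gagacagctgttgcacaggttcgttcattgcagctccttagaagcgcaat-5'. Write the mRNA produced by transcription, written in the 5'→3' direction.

5′-CUCUGUCGACAACGUGUCCAAGCAAGUAACGUCGAGGAAUCUUCGCGUUA-3′

Reading the template 3'→5' as shown, RNA polymerase pairs each base (A→U, T→A, G↔C) to build mRNA 5'→3' directly.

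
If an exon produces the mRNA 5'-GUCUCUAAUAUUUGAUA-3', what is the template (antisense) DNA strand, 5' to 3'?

5'-TATCAAATATTAGAGAC-3'

Replace U with T to get the coding DNA strand: GTCTCTAATATTTGATA. The template strand is its reverse complement (complement CAGAGATTATAAACTAT, then reverse).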